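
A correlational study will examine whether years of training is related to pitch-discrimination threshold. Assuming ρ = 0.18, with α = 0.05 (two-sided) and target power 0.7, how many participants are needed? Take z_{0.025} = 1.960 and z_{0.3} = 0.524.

n = 190

Fisher's z: C = ½·ln((1+r)/(1−r)) = ½·ln(1.4390) = 0.1820.
n = ((z_{α/2} + z_β)/C)² + 3.
(1.960 + 0.524) / 0.1820 = 2.484 / 0.1820 = 13.648.
n = 13.648² + 3 = 186.28 + 3 = 189.3.
Round up.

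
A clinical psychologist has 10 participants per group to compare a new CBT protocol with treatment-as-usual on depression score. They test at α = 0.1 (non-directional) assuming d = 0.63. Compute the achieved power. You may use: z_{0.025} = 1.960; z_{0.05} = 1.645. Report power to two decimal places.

For two equal groups, power = Φ(d·√(n/2) − z_{α/2}).
d·√(n/2) = 0.63 × √(10/2) = 0.63 × 2.236 = 1.409.
z_β = 1.409 − 1.645 = -0.236.
Power = Φ(-0.236) = 0.407.

power ≈ 0.41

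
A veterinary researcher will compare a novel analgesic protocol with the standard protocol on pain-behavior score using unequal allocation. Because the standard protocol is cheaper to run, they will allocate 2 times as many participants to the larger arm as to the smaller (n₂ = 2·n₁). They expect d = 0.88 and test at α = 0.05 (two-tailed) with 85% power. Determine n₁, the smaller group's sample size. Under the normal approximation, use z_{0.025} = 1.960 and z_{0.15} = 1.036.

With allocation ratio k = n₂/n₁ = 2, Var(x̄₁−x̄₂) = σ²(1/n₁ + 1/(k·n₁)) = σ²·(k+1)/(k·n₁).
So n₁ = (1 + 1/k)·((z_{α/2} + z_β)/d)² = 1.500 × (2.996/0.88)².
n₁ = 1.500 × 11.59 = 17.4.
Round up: n₁ = 18, giving n₂ = 2 × 18 = 36.

n₁ = 18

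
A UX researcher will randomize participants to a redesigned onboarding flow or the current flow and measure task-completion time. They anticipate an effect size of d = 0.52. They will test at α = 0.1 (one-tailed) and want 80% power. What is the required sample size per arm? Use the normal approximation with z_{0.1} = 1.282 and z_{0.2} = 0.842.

n = 34 per group

For two independent groups with equal n: n = 2·((z_{α} + z_β) / d)².
z_{α} + z_β = 1.282 + 0.842 = 2.124.
n = 2 × (2.124 / 0.52)² = 2 × 4.085² = 2 × 16.68 = 33.4.
Round up to the next whole participant.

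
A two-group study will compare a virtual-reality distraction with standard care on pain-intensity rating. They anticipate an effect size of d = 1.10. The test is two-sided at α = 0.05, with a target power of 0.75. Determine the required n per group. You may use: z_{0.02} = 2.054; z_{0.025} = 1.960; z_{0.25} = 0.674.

n = 12 per group

For two independent groups with equal n: n = 2·((z_{α/2} + z_β) / d)².
z_{α/2} + z_β = 1.960 + 0.674 = 2.634.
n = 2 × (2.634 / 1.10)² = 2 × 2.395² = 2 × 5.73 = 11.5.
Round up to the next whole participant.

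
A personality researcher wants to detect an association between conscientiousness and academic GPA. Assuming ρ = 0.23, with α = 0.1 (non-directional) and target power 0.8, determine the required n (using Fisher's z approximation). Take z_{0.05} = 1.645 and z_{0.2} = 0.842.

Fisher's z: C = ½·ln((1+r)/(1−r)) = ½·ln(1.5974) = 0.2342.
n = ((z_{α/2} + z_β)/C)² + 3.
(1.645 + 0.842) / 0.2342 = 2.487 / 0.2342 = 10.619.
n = 10.619² + 3 = 112.77 + 3 = 115.8.
Round up.

n = 116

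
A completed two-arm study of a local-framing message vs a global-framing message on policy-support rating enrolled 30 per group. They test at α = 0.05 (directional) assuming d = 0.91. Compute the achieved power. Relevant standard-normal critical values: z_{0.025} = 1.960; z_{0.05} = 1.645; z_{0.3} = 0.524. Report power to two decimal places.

power ≈ 0.97

For two equal groups, power = Φ(d·√(n/2) − z_{α}).
d·√(n/2) = 0.91 × √(30/2) = 0.91 × 3.873 = 3.524.
z_β = 3.524 − 1.645 = 1.879.
Power = Φ(1.879) = 0.970.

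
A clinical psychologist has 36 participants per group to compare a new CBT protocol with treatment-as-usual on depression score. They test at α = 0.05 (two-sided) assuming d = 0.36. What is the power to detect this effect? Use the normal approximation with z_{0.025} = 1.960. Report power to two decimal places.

power ≈ 0.33

For two equal groups, power = Φ(d·√(n/2) − z_{α/2}).
d·√(n/2) = 0.36 × √(36/2) = 0.36 × 4.243 = 1.527.
z_β = 1.527 − 1.960 = -0.433.
Power = Φ(-0.433) = 0.333.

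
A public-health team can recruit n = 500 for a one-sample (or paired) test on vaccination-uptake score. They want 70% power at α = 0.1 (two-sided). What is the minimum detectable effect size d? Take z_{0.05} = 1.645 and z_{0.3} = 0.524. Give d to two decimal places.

For a single sample (or paired design) of n = 500: d_min = (z_{α/2} + z_β)/√n.
z-sum = 1.645 + 0.524 = 2.169.
d_min = 2.169 / √500 = 2.169 / 22.361 = 0.097.

d_min ≈ 0.10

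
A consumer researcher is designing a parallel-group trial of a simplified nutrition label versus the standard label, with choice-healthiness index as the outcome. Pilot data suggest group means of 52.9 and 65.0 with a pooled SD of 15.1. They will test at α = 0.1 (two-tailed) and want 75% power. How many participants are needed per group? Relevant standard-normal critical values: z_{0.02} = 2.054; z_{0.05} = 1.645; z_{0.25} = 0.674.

Cohen's d = |M₁ − M₂| / SD_pooled = |52.9 − 65.0| / 15.1 = 12.1 / 15.1 = 0.801.
For two independent groups with equal n: n = 2·((z_{α/2} + z_β) / d)².
z_{α/2} + z_β = 1.645 + 0.674 = 2.319.
n = 2 × (2.319 / 0.801)² = 2 × 2.895² = 2 × 8.38 = 16.8.
Round up to the next whole participant.

n = 17 per group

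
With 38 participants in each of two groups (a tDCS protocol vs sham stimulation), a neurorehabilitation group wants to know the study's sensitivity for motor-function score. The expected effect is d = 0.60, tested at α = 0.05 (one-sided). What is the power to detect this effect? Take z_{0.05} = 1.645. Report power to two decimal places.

For two equal groups, power = Φ(d·√(n/2) − z_{α}).
d·√(n/2) = 0.60 × √(38/2) = 0.60 × 4.359 = 2.615.
z_β = 2.615 − 1.645 = 0.970.
Power = Φ(0.970) = 0.834.

power ≈ 0.83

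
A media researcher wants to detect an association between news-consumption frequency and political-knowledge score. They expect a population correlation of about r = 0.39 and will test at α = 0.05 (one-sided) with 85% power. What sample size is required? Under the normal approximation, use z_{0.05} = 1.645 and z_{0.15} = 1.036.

Fisher's z: C = ½·ln((1+r)/(1−r)) = ½·ln(2.2787) = 0.4118.
n = ((z_{α} + z_β)/C)² + 3.
(1.645 + 1.036) / 0.4118 = 2.681 / 0.4118 = 6.510.
n = 6.510² + 3 = 42.39 + 3 = 45.4.
Round up.

n = 46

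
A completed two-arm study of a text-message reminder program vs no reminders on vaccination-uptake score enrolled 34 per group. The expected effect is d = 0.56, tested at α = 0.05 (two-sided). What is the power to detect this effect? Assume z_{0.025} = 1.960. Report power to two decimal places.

For two equal groups, power = Φ(d·√(n/2) − z_{α/2}).
d·√(n/2) = 0.56 × √(34/2) = 0.56 × 4.123 = 2.309.
z_β = 2.309 − 1.960 = 0.349.
Power = Φ(0.349) = 0.636.

power ≈ 0.64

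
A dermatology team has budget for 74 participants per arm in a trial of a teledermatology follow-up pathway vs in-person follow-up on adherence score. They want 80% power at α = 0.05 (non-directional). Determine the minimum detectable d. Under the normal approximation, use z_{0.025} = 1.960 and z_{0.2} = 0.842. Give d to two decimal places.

d_min ≈ 0.46

For two independent groups of n = 74 each: d_min = (z_{α/2} + z_β)·√(2/n).
z-sum = 1.960 + 0.842 = 2.802.
d_min = 2.802 × √(2/74) = 2.802 × 0.1644 = 0.461.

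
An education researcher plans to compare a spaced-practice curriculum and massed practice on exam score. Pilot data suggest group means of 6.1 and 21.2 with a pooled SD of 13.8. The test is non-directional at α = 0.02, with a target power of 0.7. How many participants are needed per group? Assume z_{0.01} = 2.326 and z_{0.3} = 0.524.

Cohen's d = |M₁ − M₂| / SD_pooled = |6.1 − 21.2| / 13.8 = 15.1 / 13.8 = 1.094.
For two independent groups with equal n: n = 2·((z_{α/2} + z_β) / d)².
z_{α/2} + z_β = 2.326 + 0.524 = 2.850.
n = 2 × (2.850 / 1.094)² = 2 × 2.605² = 2 × 6.79 = 13.6.
Round up to the next whole participant.

n = 14 per group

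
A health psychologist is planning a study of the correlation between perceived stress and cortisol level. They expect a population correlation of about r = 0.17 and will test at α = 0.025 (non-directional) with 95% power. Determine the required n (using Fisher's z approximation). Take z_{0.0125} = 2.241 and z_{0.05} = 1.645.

n = 516

Fisher's z: C = ½·ln((1+r)/(1−r)) = ½·ln(1.4096) = 0.1717.
n = ((z_{α/2} + z_β)/C)² + 3.
(2.241 + 1.645) / 0.1717 = 3.886 / 0.1717 = 22.632.
n = 22.632² + 3 = 512.23 + 3 = 515.2.
Round up.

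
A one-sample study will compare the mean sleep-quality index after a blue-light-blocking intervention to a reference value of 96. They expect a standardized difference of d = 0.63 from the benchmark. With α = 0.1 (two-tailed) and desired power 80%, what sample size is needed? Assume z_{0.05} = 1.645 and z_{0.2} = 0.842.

For a one-sample test: n = ((z_{α/2} + z_β) / d)².
z_{α/2} + z_β = 1.645 + 0.842 = 2.487.
n = (2.487 / 0.63)² = 3.948² = 15.58.
Round up.

n = 16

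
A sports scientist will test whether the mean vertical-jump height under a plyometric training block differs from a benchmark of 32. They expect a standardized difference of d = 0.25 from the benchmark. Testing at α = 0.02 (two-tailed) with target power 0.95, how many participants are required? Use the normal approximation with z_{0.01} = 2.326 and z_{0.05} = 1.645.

For a one-sample test: n = ((z_{α/2} + z_β) / d)².
z_{α/2} + z_β = 2.326 + 1.645 = 3.971.
n = (3.971 / 0.25)² = 15.884² = 252.30.
Round up.

n = 253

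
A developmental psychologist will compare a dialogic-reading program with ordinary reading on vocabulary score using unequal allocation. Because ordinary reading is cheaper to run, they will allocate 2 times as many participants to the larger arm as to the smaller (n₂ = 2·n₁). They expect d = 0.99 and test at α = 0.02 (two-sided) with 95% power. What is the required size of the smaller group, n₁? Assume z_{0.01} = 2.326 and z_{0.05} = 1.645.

n₁ = 25

With allocation ratio k = n₂/n₁ = 2, Var(x̄₁−x̄₂) = σ²(1/n₁ + 1/(k·n₁)) = σ²·(k+1)/(k·n₁).
So n₁ = (1 + 1/k)·((z_{α/2} + z_β)/d)² = 1.500 × (3.971/0.99)².
n₁ = 1.500 × 16.09 = 24.1.
Round up: n₁ = 25, giving n₂ = 2 × 25 = 50.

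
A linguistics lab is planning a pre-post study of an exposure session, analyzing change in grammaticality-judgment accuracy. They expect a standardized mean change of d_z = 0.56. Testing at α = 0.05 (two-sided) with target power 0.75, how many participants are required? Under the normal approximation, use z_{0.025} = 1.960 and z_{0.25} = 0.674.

For a paired (one-sample on differences) test: n = ((z_{α/2} + z_β) / d)².
z_{α/2} + z_β = 1.960 + 0.674 = 2.634.
n = (2.634 / 0.56)² = 4.704² = 22.12.
Round up.

n = 23 pairs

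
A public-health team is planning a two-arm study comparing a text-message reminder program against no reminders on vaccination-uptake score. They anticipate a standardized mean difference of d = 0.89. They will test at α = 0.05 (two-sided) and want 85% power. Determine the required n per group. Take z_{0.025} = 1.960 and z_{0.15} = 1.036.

For two independent groups with equal n: n = 2·((z_{α/2} + z_β) / d)².
z_{α/2} + z_β = 1.960 + 1.036 = 2.996.
n = 2 × (2.996 / 0.89)² = 2 × 3.366² = 2 × 11.33 = 22.7.
Round up to the next whole participant.

n = 23 per group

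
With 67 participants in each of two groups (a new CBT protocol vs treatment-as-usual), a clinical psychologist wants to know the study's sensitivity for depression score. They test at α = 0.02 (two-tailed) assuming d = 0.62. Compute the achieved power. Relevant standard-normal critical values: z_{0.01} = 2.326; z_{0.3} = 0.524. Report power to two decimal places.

power ≈ 0.90

For two equal groups, power = Φ(d·√(n/2) − z_{α/2}).
d·√(n/2) = 0.62 × √(67/2) = 0.62 × 5.788 = 3.589.
z_β = 3.589 − 2.326 = 1.263.
Power = Φ(1.263) = 0.897.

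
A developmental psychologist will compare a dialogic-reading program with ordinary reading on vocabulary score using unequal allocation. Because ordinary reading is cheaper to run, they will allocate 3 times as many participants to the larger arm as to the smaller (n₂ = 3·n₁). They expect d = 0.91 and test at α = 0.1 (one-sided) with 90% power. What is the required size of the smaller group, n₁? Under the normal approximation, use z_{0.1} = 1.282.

n₁ = 11

With allocation ratio k = n₂/n₁ = 3, Var(x̄₁−x̄₂) = σ²(1/n₁ + 1/(k·n₁)) = σ²·(k+1)/(k·n₁).
So n₁ = (1 + 1/k)·((z_{α} + z_β)/d)² = 1.333 × (2.564/0.91)².
n₁ = 1.333 × 7.94 = 10.6.
Round up: n₁ = 11, giving n₂ = 3 × 11 = 33.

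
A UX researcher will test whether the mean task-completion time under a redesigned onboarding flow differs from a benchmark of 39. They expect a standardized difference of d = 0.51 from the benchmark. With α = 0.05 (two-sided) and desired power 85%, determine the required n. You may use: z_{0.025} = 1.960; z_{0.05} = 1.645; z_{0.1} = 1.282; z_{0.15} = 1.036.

For a one-sample test: n = ((z_{α/2} + z_β) / d)².
z_{α/2} + z_β = 1.960 + 1.036 = 2.996.
n = (2.996 / 0.51)² = 5.875² = 34.51.
Round up.

n = 35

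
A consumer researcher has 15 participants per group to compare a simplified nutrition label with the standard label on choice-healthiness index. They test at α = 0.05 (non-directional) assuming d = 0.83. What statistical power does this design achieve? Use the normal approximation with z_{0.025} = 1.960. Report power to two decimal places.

power ≈ 0.62

For two equal groups, power = Φ(d·√(n/2) − z_{α/2}).
d·√(n/2) = 0.83 × √(15/2) = 0.83 × 2.739 = 2.273.
z_β = 2.273 − 1.960 = 0.313.
Power = Φ(0.313) = 0.623.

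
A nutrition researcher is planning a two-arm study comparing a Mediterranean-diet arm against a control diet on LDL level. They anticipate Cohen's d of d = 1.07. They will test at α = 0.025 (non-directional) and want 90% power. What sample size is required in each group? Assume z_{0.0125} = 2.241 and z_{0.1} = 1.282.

n = 22 per group

For two independent groups with equal n: n = 2·((z_{α/2} + z_β) / d)².
z_{α/2} + z_β = 2.241 + 1.282 = 3.523.
n = 2 × (3.523 / 1.07)² = 2 × 3.293² = 2 × 10.84 = 21.7.
Round up to the next whole participant.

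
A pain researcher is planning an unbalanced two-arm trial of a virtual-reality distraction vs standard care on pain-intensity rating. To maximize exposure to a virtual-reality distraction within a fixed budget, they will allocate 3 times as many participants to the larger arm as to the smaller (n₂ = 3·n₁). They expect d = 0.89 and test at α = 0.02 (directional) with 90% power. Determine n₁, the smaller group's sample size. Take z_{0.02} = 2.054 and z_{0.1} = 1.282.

With allocation ratio k = n₂/n₁ = 3, Var(x̄₁−x̄₂) = σ²(1/n₁ + 1/(k·n₁)) = σ²·(k+1)/(k·n₁).
So n₁ = (1 + 1/k)·((z_{α} + z_β)/d)² = 1.333 × (3.336/0.89)².
n₁ = 1.333 × 14.05 = 18.7.
Round up: n₁ = 19, giving n₂ = 3 × 19 = 57.

n₁ = 19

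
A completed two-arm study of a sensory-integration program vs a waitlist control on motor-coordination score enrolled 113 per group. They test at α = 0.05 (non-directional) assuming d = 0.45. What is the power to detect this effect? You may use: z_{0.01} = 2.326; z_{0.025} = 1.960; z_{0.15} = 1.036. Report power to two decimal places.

power ≈ 0.92

For two equal groups, power = Φ(d·√(n/2) − z_{α/2}).
d·√(n/2) = 0.45 × √(113/2) = 0.45 × 7.517 = 3.382.
z_β = 3.382 − 1.960 = 1.422.
Power = Φ(1.422) = 0.923.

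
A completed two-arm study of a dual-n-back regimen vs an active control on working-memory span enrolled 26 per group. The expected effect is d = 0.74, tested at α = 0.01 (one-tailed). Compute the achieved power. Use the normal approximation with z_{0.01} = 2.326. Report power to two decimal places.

For two equal groups, power = Φ(d·√(n/2) − z_{α}).
d·√(n/2) = 0.74 × √(26/2) = 0.74 × 3.606 = 2.668.
z_β = 2.668 − 2.326 = 0.342.
Power = Φ(0.342) = 0.634.

power ≈ 0.63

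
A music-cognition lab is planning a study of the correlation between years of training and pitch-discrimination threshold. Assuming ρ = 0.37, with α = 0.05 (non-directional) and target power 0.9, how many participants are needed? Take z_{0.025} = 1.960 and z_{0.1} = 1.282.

Fisher's z: C = ½·ln((1+r)/(1−r)) = ½·ln(2.1746) = 0.3884.
n = ((z_{α/2} + z_β)/C)² + 3.
(1.960 + 1.282) / 0.3884 = 3.242 / 0.3884 = 8.347.
n = 8.347² + 3 = 69.67 + 3 = 72.7.
Round up.

n = 73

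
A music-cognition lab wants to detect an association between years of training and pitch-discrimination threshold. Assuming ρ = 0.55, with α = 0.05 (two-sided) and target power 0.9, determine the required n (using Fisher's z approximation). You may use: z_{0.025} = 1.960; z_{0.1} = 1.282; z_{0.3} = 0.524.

Fisher's z: C = ½·ln((1+r)/(1−r)) = ½·ln(3.4444) = 0.6184.
n = ((z_{α/2} + z_β)/C)² + 3.
(1.960 + 1.282) / 0.6184 = 3.242 / 0.6184 = 5.243.
n = 5.243² + 3 = 27.48 + 3 = 30.5.
Round up.

n = 31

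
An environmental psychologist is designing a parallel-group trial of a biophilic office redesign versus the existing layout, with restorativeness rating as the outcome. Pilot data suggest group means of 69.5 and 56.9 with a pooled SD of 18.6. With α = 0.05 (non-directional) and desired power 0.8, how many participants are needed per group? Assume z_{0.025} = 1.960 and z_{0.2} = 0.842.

n = 35 per group

Cohen's d = |M₁ − M₂| / SD_pooled = |69.5 − 56.9| / 18.6 = 12.6 / 18.6 = 0.677.
For two independent groups with equal n: n = 2·((z_{α/2} + z_β) / d)².
z_{α/2} + z_β = 1.960 + 0.842 = 2.802.
n = 2 × (2.802 / 0.677)² = 2 × 4.139² = 2 × 17.13 = 34.3.
Round up to the next whole participant.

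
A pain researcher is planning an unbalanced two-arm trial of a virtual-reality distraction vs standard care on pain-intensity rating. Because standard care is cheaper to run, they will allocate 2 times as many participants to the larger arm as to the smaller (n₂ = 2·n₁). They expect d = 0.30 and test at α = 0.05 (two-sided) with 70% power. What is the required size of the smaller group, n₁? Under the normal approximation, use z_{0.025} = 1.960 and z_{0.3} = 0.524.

n₁ = 103

With allocation ratio k = n₂/n₁ = 2, Var(x̄₁−x̄₂) = σ²(1/n₁ + 1/(k·n₁)) = σ²·(k+1)/(k·n₁).
So n₁ = (1 + 1/k)·((z_{α/2} + z_β)/d)² = 1.500 × (2.484/0.30)².
n₁ = 1.500 × 68.56 = 102.8.
Round up: n₁ = 103, giving n₂ = 2 × 103 = 206.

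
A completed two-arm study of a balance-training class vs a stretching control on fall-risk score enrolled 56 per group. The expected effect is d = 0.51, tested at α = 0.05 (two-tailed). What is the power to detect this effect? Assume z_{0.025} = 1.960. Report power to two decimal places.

power ≈ 0.77

For two equal groups, power = Φ(d·√(n/2) − z_{α/2}).
d·√(n/2) = 0.51 × √(56/2) = 0.51 × 5.292 = 2.699.
z_β = 2.699 − 1.960 = 0.739.
Power = Φ(0.739) = 0.770.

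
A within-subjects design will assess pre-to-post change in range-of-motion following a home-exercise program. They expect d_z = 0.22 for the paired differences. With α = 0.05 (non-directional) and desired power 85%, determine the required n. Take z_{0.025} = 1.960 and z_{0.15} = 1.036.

For a paired (one-sample on differences) test: n = ((z_{α/2} + z_β) / d)².
z_{α/2} + z_β = 1.960 + 1.036 = 2.996.
n = (2.996 / 0.22)² = 13.618² = 185.45.
Round up.

n = 186 pairs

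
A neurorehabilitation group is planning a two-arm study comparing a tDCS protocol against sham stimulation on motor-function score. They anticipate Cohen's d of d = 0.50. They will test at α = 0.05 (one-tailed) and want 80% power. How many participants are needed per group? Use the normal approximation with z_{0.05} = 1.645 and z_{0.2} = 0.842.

For two independent groups with equal n: n = 2·((z_{α} + z_β) / d)².
z_{α} + z_β = 1.645 + 0.842 = 2.487.
n = 2 × (2.487 / 0.50)² = 2 × 4.974² = 2 × 24.74 = 49.5.
Round up to the next whole participant.

n = 50 per group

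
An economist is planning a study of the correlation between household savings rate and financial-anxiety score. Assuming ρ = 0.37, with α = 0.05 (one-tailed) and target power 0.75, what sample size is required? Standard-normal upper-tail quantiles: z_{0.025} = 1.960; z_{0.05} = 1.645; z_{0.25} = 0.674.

n = 39

Fisher's z: C = ½·ln((1+r)/(1−r)) = ½·ln(2.1746) = 0.3884.
n = ((z_{α} + z_β)/C)² + 3.
(1.645 + 0.674) / 0.3884 = 2.319 / 0.3884 = 5.971.
n = 5.971² + 3 = 35.65 + 3 = 38.6.
Round up.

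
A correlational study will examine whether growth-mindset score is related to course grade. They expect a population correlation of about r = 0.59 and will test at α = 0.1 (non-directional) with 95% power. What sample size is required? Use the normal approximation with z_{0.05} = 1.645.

n = 27

Fisher's z: C = ½·ln((1+r)/(1−r)) = ½·ln(3.8780) = 0.6777.
n = ((z_{α/2} + z_β)/C)² + 3.
(1.645 + 1.645) / 0.6777 = 3.290 / 0.6777 = 4.855.
n = 4.855² + 3 = 23.57 + 3 = 26.6.
Round up.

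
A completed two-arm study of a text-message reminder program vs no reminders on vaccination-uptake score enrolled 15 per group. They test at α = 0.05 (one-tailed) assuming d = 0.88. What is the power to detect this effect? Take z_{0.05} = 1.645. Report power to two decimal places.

power ≈ 0.78

For two equal groups, power = Φ(d·√(n/2) − z_{α}).
d·√(n/2) = 0.88 × √(15/2) = 0.88 × 2.739 = 2.410.
z_β = 2.410 − 1.645 = 0.765.
Power = Φ(0.765) = 0.778.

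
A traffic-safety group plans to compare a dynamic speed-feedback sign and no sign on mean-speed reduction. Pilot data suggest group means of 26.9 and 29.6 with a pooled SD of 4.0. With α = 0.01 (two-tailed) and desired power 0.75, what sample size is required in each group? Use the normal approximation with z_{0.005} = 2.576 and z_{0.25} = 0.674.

n = 47 per group

Cohen's d = |M₁ − M₂| / SD_pooled = |26.9 − 29.6| / 4.0 = 2.7 / 4.0 = 0.675.
For two independent groups with equal n: n = 2·((z_{α/2} + z_β) / d)².
z_{α/2} + z_β = 2.576 + 0.674 = 3.250.
n = 2 × (3.250 / 0.675)² = 2 × 4.815² = 2 × 23.18 = 46.4.
Round up to the next whole participant.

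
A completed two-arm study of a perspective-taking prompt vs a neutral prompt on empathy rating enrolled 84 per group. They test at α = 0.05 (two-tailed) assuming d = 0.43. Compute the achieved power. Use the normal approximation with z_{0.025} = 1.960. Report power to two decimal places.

For two equal groups, power = Φ(d·√(n/2) − z_{α/2}).
d·√(n/2) = 0.43 × √(84/2) = 0.43 × 6.481 = 2.787.
z_β = 2.787 − 1.960 = 0.827.
Power = Φ(0.827) = 0.796.

power ≈ 0.80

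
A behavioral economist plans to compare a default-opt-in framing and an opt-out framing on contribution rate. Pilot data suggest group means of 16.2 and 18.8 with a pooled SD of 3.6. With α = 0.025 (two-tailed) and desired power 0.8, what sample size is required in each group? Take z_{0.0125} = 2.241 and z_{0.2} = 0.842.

n = 37 per group

Cohen's d = |M₁ − M₂| / SD_pooled = |16.2 − 18.8| / 3.6 = 2.6 / 3.6 = 0.722.
For two independent groups with equal n: n = 2·((z_{α/2} + z_β) / d)².
z_{α/2} + z_β = 2.241 + 0.842 = 3.083.
n = 2 × (3.083 / 0.722)² = 2 × 4.270² = 2 × 18.23 = 36.5.
Round up to the next whole participant.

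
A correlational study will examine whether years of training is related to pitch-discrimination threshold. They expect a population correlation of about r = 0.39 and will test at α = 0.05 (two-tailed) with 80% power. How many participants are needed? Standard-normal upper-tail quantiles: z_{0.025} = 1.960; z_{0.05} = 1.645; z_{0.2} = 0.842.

n = 50

Fisher's z: C = ½·ln((1+r)/(1−r)) = ½·ln(2.2787) = 0.4118.
n = ((z_{α/2} + z_β)/C)² + 3.
(1.960 + 0.842) / 0.4118 = 2.802 / 0.4118 = 6.804.
n = 6.804² + 3 = 46.30 + 3 = 49.3.
Round up.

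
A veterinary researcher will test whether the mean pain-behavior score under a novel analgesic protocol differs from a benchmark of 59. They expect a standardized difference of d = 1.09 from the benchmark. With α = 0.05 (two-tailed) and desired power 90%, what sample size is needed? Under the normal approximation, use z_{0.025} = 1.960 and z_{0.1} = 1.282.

n = 9

For a one-sample test: n = ((z_{α/2} + z_β) / d)².
z_{α/2} + z_β = 1.960 + 1.282 = 3.242.
n = (3.242 / 1.09)² = 2.974² = 8.85.
Round up.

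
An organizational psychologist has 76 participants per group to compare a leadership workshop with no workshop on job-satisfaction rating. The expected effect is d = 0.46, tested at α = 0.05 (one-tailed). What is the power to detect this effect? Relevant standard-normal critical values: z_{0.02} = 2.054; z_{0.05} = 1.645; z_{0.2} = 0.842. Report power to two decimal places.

For two equal groups, power = Φ(d·√(n/2) − z_{α}).
d·√(n/2) = 0.46 × √(76/2) = 0.46 × 6.164 = 2.836.
z_β = 2.836 − 1.645 = 1.191.
Power = Φ(1.191) = 0.883.

power ≈ 0.88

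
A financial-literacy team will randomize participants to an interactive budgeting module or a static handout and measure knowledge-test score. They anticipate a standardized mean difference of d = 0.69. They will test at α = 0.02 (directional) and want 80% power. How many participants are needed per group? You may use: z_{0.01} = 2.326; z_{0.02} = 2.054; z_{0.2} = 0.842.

For two independent groups with equal n: n = 2·((z_{α} + z_β) / d)².
z_{α} + z_β = 2.054 + 0.842 = 2.896.
n = 2 × (2.896 / 0.69)² = 2 × 4.197² = 2 × 17.62 = 35.2.
Round up to the next whole participant.

n = 36 per group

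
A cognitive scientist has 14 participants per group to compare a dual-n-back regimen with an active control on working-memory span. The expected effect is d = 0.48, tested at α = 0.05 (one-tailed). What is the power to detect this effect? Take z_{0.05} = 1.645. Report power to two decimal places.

For two equal groups, power = Φ(d·√(n/2) − z_{α}).
d·√(n/2) = 0.48 × √(14/2) = 0.48 × 2.646 = 1.270.
z_β = 1.270 − 1.645 = -0.375.
Power = Φ(-0.375) = 0.354.

power ≈ 0.35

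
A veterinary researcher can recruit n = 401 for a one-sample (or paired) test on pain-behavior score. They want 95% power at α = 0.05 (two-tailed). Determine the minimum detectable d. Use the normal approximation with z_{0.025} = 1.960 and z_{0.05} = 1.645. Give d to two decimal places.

d_min ≈ 0.18

For a single sample (or paired design) of n = 401: d_min = (z_{α/2} + z_β)/√n.
z-sum = 1.960 + 1.645 = 3.605.
d_min = 3.605 / √401 = 3.605 / 20.025 = 0.180.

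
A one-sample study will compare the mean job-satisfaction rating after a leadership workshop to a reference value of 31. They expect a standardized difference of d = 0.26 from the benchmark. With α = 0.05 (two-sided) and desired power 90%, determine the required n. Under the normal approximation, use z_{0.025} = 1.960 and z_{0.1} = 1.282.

For a one-sample test: n = ((z_{α/2} + z_β) / d)².
z_{α/2} + z_β = 1.960 + 1.282 = 3.242.
n = (3.242 / 0.26)² = 12.469² = 155.48.
Round up.

n = 156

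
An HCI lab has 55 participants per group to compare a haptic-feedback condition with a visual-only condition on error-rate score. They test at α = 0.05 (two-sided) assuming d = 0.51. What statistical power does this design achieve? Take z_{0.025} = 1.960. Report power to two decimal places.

power ≈ 0.76

For two equal groups, power = Φ(d·√(n/2) − z_{α/2}).
d·√(n/2) = 0.51 × √(55/2) = 0.51 × 5.244 = 2.674.
z_β = 2.674 − 1.960 = 0.714.
Power = Φ(0.714) = 0.763.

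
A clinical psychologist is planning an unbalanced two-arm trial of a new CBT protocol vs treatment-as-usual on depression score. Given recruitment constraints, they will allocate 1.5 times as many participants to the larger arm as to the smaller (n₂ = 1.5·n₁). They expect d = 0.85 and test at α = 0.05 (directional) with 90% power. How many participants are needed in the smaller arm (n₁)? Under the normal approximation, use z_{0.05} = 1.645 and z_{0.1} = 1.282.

n₁ = 20

With allocation ratio k = n₂/n₁ = 1.5, Var(x̄₁−x̄₂) = σ²(1/n₁ + 1/(k·n₁)) = σ²·(k+1)/(k·n₁).
So n₁ = (1 + 1/k)·((z_{α} + z_β)/d)² = 1.667 × (2.927/0.85)².
n₁ = 1.667 × 11.86 = 19.8.
Round up: n₁ = 20, giving n₂ = 1.5 × 20 = 30.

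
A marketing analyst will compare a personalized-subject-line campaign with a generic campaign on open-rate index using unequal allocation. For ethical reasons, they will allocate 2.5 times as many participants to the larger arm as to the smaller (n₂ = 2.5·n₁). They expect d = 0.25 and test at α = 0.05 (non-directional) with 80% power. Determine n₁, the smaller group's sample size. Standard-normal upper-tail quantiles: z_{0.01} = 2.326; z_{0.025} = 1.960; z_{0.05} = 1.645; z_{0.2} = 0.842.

n₁ = 176

With allocation ratio k = n₂/n₁ = 2.5, Var(x̄₁−x̄₂) = σ²(1/n₁ + 1/(k·n₁)) = σ²·(k+1)/(k·n₁).
So n₁ = (1 + 1/k)·((z_{α/2} + z_β)/d)² = 1.400 × (2.802/0.25)².
n₁ = 1.400 × 125.62 = 175.9.
Round up: n₁ = 176, giving n₂ = 2.5 × 176 = 440.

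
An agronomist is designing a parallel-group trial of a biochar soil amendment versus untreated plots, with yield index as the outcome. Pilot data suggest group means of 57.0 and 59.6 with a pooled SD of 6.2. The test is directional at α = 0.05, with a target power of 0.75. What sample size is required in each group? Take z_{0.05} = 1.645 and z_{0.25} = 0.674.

n = 62 per group

Cohen's d = |M₁ − M₂| / SD_pooled = |57.0 − 59.6| / 6.2 = 2.6 / 6.2 = 0.419.
For two independent groups with equal n: n = 2·((z_{α} + z_β) / d)².
z_{α} + z_β = 1.645 + 0.674 = 2.319.
n = 2 × (2.319 / 0.419)² = 2 × 5.535² = 2 × 30.63 = 61.3.
Round up to the next whole participant.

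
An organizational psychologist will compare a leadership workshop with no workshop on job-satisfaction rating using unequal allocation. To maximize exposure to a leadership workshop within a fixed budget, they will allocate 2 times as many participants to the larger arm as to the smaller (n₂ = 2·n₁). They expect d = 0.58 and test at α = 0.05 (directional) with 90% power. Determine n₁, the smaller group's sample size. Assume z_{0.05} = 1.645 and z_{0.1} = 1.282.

n₁ = 39

With allocation ratio k = n₂/n₁ = 2, Var(x̄₁−x̄₂) = σ²(1/n₁ + 1/(k·n₁)) = σ²·(k+1)/(k·n₁).
So n₁ = (1 + 1/k)·((z_{α} + z_β)/d)² = 1.500 × (2.927/0.58)².
n₁ = 1.500 × 25.47 = 38.2.
Round up: n₁ = 39, giving n₂ = 2 × 39 = 78.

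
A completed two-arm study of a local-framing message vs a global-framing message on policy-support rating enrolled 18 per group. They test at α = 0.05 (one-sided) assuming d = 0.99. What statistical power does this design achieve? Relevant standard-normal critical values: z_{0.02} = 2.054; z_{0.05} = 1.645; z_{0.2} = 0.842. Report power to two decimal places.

For two equal groups, power = Φ(d·√(n/2) − z_{α}).
d·√(n/2) = 0.99 × √(18/2) = 0.99 × 3.000 = 2.970.
z_β = 2.970 − 1.645 = 1.325.
Power = Φ(1.325) = 0.907.

power ≈ 0.91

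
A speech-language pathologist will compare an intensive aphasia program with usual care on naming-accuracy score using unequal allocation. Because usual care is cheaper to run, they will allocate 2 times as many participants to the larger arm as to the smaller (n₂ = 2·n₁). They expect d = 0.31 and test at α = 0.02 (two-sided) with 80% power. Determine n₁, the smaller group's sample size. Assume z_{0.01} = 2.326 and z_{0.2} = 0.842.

n₁ = 157

With allocation ratio k = n₂/n₁ = 2, Var(x̄₁−x̄₂) = σ²(1/n₁ + 1/(k·n₁)) = σ²·(k+1)/(k·n₁).
So n₁ = (1 + 1/k)·((z_{α/2} + z_β)/d)² = 1.500 × (3.168/0.31)².
n₁ = 1.500 × 104.44 = 156.7.
Round up: n₁ = 157, giving n₂ = 2 × 157 = 314.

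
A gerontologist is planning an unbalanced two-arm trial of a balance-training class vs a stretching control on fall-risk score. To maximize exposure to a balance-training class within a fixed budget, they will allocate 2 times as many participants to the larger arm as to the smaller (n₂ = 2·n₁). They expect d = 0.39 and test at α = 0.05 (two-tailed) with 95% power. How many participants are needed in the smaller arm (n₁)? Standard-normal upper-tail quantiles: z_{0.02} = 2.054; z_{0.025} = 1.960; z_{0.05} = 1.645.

n₁ = 129

With allocation ratio k = n₂/n₁ = 2, Var(x̄₁−x̄₂) = σ²(1/n₁ + 1/(k·n₁)) = σ²·(k+1)/(k·n₁).
So n₁ = (1 + 1/k)·((z_{α/2} + z_β)/d)² = 1.500 × (3.605/0.39)².
n₁ = 1.500 × 85.44 = 128.2.
Round up: n₁ = 129, giving n₂ = 2 × 129 = 258.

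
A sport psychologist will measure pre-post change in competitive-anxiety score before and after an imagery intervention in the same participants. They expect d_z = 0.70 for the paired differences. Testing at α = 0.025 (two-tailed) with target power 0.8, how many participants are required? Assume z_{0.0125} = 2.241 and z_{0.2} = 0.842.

For a paired (one-sample on differences) test: n = ((z_{α/2} + z_β) / d)².
z_{α/2} + z_β = 2.241 + 0.842 = 3.083.
n = (3.083 / 0.70)² = 4.404² = 19.40.
Round up.

n = 20 pairs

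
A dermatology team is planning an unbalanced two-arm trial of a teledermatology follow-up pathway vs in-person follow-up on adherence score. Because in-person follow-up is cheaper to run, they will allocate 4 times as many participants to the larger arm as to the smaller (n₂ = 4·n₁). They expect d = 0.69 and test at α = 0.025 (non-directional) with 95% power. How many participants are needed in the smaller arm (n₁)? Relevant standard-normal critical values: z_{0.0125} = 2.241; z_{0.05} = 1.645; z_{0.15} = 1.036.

With allocation ratio k = n₂/n₁ = 4, Var(x̄₁−x̄₂) = σ²(1/n₁ + 1/(k·n₁)) = σ²·(k+1)/(k·n₁).
So n₁ = (1 + 1/k)·((z_{α/2} + z_β)/d)² = 1.250 × (3.886/0.69)².
n₁ = 1.250 × 31.72 = 39.6.
Round up: n₁ = 40, giving n₂ = 4 × 40 = 160.

n₁ = 40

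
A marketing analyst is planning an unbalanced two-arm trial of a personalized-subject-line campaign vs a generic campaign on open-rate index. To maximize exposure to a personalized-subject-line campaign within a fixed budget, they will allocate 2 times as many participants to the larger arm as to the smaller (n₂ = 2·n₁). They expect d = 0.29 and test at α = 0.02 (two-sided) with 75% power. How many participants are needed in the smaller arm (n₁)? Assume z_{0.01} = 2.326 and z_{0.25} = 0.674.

With allocation ratio k = n₂/n₁ = 2, Var(x̄₁−x̄₂) = σ²(1/n₁ + 1/(k·n₁)) = σ²·(k+1)/(k·n₁).
So n₁ = (1 + 1/k)·((z_{α/2} + z_β)/d)² = 1.500 × (3.000/0.29)².
n₁ = 1.500 × 107.02 = 160.5.
Round up: n₁ = 161, giving n₂ = 2 × 161 = 322.

n₁ = 161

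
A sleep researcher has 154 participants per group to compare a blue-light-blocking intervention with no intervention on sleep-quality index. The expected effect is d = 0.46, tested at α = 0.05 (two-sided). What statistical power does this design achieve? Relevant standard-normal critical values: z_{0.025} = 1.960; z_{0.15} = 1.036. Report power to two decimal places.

For two equal groups, power = Φ(d·√(n/2) − z_{α/2}).
d·√(n/2) = 0.46 × √(154/2) = 0.46 × 8.775 = 4.036.
z_β = 4.036 − 1.960 = 2.076.
Power = Φ(2.076) = 0.981.

power ≈ 0.98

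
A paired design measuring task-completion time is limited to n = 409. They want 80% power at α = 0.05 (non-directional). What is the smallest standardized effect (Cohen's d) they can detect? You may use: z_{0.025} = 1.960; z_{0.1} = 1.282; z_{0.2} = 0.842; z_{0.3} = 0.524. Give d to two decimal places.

d_min ≈ 0.14

For a single sample (or paired design) of n = 409: d_min = (z_{α/2} + z_β)/√n.
z-sum = 1.960 + 0.842 = 2.802.
d_min = 2.802 / √409 = 2.802 / 20.224 = 0.139.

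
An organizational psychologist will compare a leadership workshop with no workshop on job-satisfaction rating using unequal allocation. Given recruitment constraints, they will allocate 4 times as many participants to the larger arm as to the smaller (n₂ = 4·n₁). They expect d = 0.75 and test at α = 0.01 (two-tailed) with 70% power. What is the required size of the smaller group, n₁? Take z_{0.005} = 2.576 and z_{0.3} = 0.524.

With allocation ratio k = n₂/n₁ = 4, Var(x̄₁−x̄₂) = σ²(1/n₁ + 1/(k·n₁)) = σ²·(k+1)/(k·n₁).
So n₁ = (1 + 1/k)·((z_{α/2} + z_β)/d)² = 1.250 × (3.100/0.75)².
n₁ = 1.250 × 17.08 = 21.4.
Round up: n₁ = 22, giving n₂ = 4 × 22 = 88.

n₁ = 22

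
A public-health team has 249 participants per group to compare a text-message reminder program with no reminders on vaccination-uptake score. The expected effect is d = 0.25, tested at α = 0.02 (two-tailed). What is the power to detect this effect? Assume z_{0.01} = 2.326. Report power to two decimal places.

power ≈ 0.68

For two equal groups, power = Φ(d·√(n/2) − z_{α/2}).
d·√(n/2) = 0.25 × √(249/2) = 0.25 × 11.158 = 2.789.
z_β = 2.789 − 2.326 = 0.463.
Power = Φ(0.463) = 0.678.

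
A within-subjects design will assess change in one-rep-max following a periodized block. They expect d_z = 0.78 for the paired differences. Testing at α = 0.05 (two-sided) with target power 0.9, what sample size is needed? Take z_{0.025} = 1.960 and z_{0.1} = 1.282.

For a paired (one-sample on differences) test: n = ((z_{α/2} + z_β) / d)².
z_{α/2} + z_β = 1.960 + 1.282 = 3.242.
n = (3.242 / 0.78)² = 4.156² = 17.28.
Round up.

n = 18 pairs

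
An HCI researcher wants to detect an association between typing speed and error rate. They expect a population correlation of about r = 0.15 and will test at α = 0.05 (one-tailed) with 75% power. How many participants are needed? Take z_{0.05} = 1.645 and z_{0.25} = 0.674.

n = 239

Fisher's z: C = ½·ln((1+r)/(1−r)) = ½·ln(1.3529) = 0.1511.
n = ((z_{α} + z_β)/C)² + 3.
(1.645 + 0.674) / 0.1511 = 2.319 / 0.1511 = 15.347.
n = 15.347² + 3 = 235.54 + 3 = 238.5.
Round up.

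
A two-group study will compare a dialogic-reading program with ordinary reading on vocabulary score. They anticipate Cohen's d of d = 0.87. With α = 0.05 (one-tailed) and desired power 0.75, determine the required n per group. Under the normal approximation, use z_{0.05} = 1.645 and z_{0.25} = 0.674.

For two independent groups with equal n: n = 2·((z_{α} + z_β) / d)².
z_{α} + z_β = 1.645 + 0.674 = 2.319.
n = 2 × (2.319 / 0.87)² = 2 × 2.666² = 2 × 7.10 = 14.2.
Round up to the next whole participant.

n = 15 per group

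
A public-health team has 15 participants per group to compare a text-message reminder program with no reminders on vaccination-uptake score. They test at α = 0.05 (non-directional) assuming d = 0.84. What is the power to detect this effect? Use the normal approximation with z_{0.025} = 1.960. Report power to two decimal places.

For two equal groups, power = Φ(d·√(n/2) − z_{α/2}).
d·√(n/2) = 0.84 × √(15/2) = 0.84 × 2.739 = 2.300.
z_β = 2.300 − 1.960 = 0.340.
Power = Φ(0.340) = 0.633.

power ≈ 0.63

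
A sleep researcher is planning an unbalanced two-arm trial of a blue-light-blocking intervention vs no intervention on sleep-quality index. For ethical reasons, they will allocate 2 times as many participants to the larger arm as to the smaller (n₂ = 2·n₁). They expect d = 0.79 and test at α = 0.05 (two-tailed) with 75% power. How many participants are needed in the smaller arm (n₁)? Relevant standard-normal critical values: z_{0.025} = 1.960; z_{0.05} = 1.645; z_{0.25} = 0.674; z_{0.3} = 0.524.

With allocation ratio k = n₂/n₁ = 2, Var(x̄₁−x̄₂) = σ²(1/n₁ + 1/(k·n₁)) = σ²·(k+1)/(k·n₁).
So n₁ = (1 + 1/k)·((z_{α/2} + z_β)/d)² = 1.500 × (2.634/0.79)².
n₁ = 1.500 × 11.12 = 16.7.
Round up: n₁ = 17, giving n₂ = 2 × 17 = 34.

n₁ = 17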